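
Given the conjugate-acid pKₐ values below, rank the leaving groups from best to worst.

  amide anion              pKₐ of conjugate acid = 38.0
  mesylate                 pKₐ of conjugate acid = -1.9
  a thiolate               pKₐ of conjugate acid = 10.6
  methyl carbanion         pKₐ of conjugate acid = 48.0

Lower conjugate-acid pKₐ ⇒ weaker base ⇒ better leaving group.
Sorting by the given values: mesylate (-1.9), a thiolate (10.6), amide anion (38.0), methyl carbanion (48.0).

mesylate > a thiolate > amide anion > methyl carbanion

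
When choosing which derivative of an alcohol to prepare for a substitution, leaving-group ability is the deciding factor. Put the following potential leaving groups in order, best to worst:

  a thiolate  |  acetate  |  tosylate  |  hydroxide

tosylate: pKₐ(p-CH₃C₆H₄SO₃H (TsOH)) ≈ -2.8
acetate: pKₐ(CH₃COOH) ≈ 4.8
a thiolate: pKₐ(RSH (a thiol)) ≈ 10.5 — moderately basic; rarely leaves without activation
hydroxide: pKₐ(H₂O) ≈ 15.7

tosylate > acetate > a thiolate > hydroxide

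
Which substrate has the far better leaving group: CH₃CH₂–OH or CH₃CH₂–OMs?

From CH₃CH₂–OH the departing group would be OH⁻ (pKₐ(H₂O) ≈ 15.7). Strong base; essentially never leaves without prior activation.
From CH₃CH₂–OMs the leaving group is OMs⁻ (pKₐ(CH₃SO₃H (MsOH)) ≈ -1.9). Resonance-delocalised alkanesulfonate.
(In practice CH₃CH₂–OMs is made from CH₃CH₂–OH by treatment with MsCl / Et₃N, converting the hydroxyl into a mesylate.)

CH₃CH₂–OMs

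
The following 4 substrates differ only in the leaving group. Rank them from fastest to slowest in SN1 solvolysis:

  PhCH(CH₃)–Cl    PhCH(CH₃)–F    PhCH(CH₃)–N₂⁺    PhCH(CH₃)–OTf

PhCH(CH₃)–N₂⁺ > PhCH(CH₃)–OTf > PhCH(CH₃)–Cl > PhCH(CH₃)–F

Identical carbon frameworks mean the comparison reduces to leaving-group quality.
The more stable X⁻ (or X) is on its own — i.e. the weaker a base it is — the better a leaving group it makes.
PhCH(CH₃)–N₂⁺ loses N₂: no meaningful conjugate acid; N₂ departs as an exceptionally stable neutral molecule
PhCH(CH₃)–OTf loses OTf⁻: pKₐ(CF₃SO₃H (triflic acid)) ≈ -14
PhCH(CH₃)–Cl loses Cl⁻: pKₐ(HCl) ≈ -7
PhCH(CH₃)–F loses F⁻: pKₐ(HF) ≈ 3.2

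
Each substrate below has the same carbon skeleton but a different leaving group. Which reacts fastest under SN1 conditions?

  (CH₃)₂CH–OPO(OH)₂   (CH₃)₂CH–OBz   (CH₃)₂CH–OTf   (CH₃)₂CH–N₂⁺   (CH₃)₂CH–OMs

With the same alkyl group throughout, only the leaving group differentiates the rates.
A good leaving group is a weak base: the lower the pKₐ of its conjugate acid, the more readily it departs.
(CH₃)₂CH–N₂⁺ loses N₂: no meaningful conjugate acid; N₂ departs as an exceptionally stable neutral molecule
(CH₃)₂CH–OTf loses OTf⁻: pKₐ(CF₃SO₃H (triflic acid)) ≈ -14
(CH₃)₂CH–OMs loses OMs⁻: pKₐ(CH₃SO₃H (MsOH)) ≈ -1.9
(CH₃)₂CH–OPO(OH)₂ loses H₂PO₄⁻: pKₐ(H₃PO₄) ≈ 2.1
(CH₃)₂CH–OBz loses PhCOO⁻: pKₐ(C₆H₅COOH) ≈ 4.2

(CH₃)₂CH–N₂⁺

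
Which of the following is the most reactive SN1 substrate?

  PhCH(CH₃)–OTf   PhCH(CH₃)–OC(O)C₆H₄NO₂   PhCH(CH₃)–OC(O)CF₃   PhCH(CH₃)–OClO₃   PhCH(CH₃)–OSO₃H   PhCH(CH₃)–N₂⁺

PhCH(CH₃)–N₂⁺

Identical carbon frameworks mean the comparison reduces to leaving-group quality.
Rank by basicity of the departing species: weakest base leaves most easily.
PhCH(CH₃)–N₂⁺ loses N₂: no meaningful conjugate acid; N₂ departs as an exceptionally stable neutral molecule
PhCH(CH₃)–OTf loses OTf⁻: pKₐ(CF₃SO₃H (triflic acid)) ≈ -14
PhCH(CH₃)–OClO₃ loses ClO₄⁻: pKₐ(HClO₄) ≈ -10
PhCH(CH₃)–OSO₃H loses HSO₄⁻: pKₐ(H₂SO₄) ≈ -3
PhCH(CH₃)–OC(O)CF₃ loses CF₃COO⁻: pKₐ(CF₃COOH) ≈ 0.2
PhCH(CH₃)–OC(O)C₆H₄NO₂ loses p-O₂N–C₆H₄–COO⁻: pKₐ(p-nitrobenzoic acid) ≈ 3.4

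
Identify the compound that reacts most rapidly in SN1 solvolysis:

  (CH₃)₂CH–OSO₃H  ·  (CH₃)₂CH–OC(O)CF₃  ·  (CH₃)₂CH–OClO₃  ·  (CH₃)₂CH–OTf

The skeletons are identical, so relative rate is governed entirely by leaving-group ability.
The more stable X⁻ (or X) is on its own — i.e. the weaker a base it is — the better a leaving group it makes.
(CH₃)₂CH–OTf loses OTf⁻: pKₐ(CF₃SO₃H (triflic acid)) ≈ -14
(CH₃)₂CH–OClO₃ loses ClO₄⁻: pKₐ(HClO₄) ≈ -10
(CH₃)₂CH–OSO₃H loses HSO₄⁻: pKₐ(H₂SO₄) ≈ -3
(CH₃)₂CH–OC(O)CF₃ loses CF₃COO⁻: pKₐ(CF₃COOH) ≈ 0.2

(CH₃)₂CH–OTf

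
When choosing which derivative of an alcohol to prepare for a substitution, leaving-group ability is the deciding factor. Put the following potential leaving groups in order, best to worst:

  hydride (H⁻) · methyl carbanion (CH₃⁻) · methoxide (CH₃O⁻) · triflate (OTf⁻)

triflate (OTf⁻) > methoxide (CH₃O⁻) > hydride (H⁻) > methyl carbanion (CH₃⁻)

Rank by basicity of the departing species: weakest base leaves most easily.
triflate (OTf⁻): pKₐ(CF₃SO₃H (triflic acid)) ≈ -14
methoxide (CH₃O⁻): pKₐ(CH₃OH) ≈ 15.5
hydride (H⁻): pKₐ(H₂) ≈ 36
methyl carbanion (CH₃⁻): pKₐ(CH₄) ≈ 48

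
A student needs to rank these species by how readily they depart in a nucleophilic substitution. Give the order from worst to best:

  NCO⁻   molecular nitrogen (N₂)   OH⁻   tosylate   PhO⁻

OH⁻ < PhO⁻ < NCO⁻ < tosylate < molecular nitrogen (N₂)

Rank by basicity of the departing species: weakest base leaves most easily.
molecular nitrogen (N₂): no meaningful conjugate acid; N₂ departs as an exceptionally stable neutral molecule
tosylate: pKₐ(p-CH₃C₆H₄SO₃H (TsOH)) ≈ -2.8
NCO⁻: pKₐ(HOCN) ≈ 3.5
PhO⁻: pKₐ(C₆H₅OH (phenol)) ≈ 10
OH⁻: pKₐ(H₂O) ≈ 15.7
The question asks for worst first, so the sequence is read in increasing leaving-group ability.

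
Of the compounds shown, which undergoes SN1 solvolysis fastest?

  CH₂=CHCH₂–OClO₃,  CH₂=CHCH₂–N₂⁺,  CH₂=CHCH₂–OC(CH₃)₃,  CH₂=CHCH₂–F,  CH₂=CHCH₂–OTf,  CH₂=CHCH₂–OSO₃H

The skeletons are identical, so relative rate is governed entirely by leaving-group ability.
Leaving-group ability tracks the stability of the departed species; conjugate-acid pKₐ is the usual yardstick (lower pKₐ → better LG).
CH₂=CHCH₂–N₂⁺ loses N₂: no meaningful conjugate acid; N₂ departs as an exceptionally stable neutral molecule
CH₂=CHCH₂–OTf loses OTf⁻: pKₐ(CF₃SO₃H (triflic acid)) ≈ -14
CH₂=CHCH₂–OClO₃ loses ClO₄⁻: pKₐ(HClO₄) ≈ -10
CH₂=CHCH₂–OSO₃H loses HSO₄⁻: pKₐ(H₂SO₄) ≈ -3
CH₂=CHCH₂–F loses F⁻: pKₐ(HF) ≈ 3.2
CH₂=CHCH₂–OC(CH₃)₃ loses (CH₃)₃CO⁻: pKₐ(t-BuOH) ≈ 18

CH₂=CHCH₂–N₂⁺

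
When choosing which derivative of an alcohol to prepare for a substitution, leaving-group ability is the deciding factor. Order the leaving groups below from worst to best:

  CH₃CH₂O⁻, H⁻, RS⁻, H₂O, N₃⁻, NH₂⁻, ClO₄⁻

A good leaving group is a weak base: the lower the pKₐ of its conjugate acid, the more readily it departs.
ClO₄⁻: pKₐ(HClO₄) ≈ -10
H₂O: pKₐ(H₃O⁺) ≈ -1.7
N₃⁻: pKₐ(HN₃) ≈ 4.7
RS⁻: pKₐ(RSH (a thiol)) ≈ 10.5
CH₃CH₂O⁻: pKₐ(CH₃CH₂OH) ≈ 16
H⁻: pKₐ(H₂) ≈ 36
NH₂⁻: pKₐ(NH₃) ≈ 38
Reversing gives the worst-to-best order requested.

NH₂⁻ < H⁻ < CH₃CH₂O⁻ < RS⁻ < N₃⁻ < H₂O < ClO₄⁻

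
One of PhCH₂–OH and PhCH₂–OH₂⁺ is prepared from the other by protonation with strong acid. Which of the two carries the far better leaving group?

PhCH₂–OH₂⁺

From PhCH₂–OH the departing group would be OH⁻ (pKₐ(H₂O) ≈ 15.7). Strong base; essentially never leaves without prior activation.
From PhCH₂–OH₂⁺ the leaving group is H₂O (pKₐ(H₃O⁺) ≈ -1.7). Neutral; leaves from a protonated alcohol (R–OH₂⁺).
Protonation with strong acid works by converting the leaving group from hydroxide to neutral water, making PhCH₂–OH₂⁺ enormously more reactive.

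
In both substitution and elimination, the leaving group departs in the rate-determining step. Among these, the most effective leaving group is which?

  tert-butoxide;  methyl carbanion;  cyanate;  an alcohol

an alcohol

Leaving-group ability tracks the stability of the departed species; conjugate-acid pKₐ is the usual yardstick (lower pKₐ → better LG).
an alcohol: pKₐ(R'OH₂⁺) ≈ -2.4
cyanate: pKₐ(HOCN) ≈ 3.5
tert-butoxide: pKₐ(t-BuOH) ≈ 18
methyl carbanion: pKₐ(CH₄) ≈ 48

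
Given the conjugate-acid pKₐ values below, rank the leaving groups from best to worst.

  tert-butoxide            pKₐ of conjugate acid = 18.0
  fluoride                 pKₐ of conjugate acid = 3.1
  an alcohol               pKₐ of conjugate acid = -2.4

Lower conjugate-acid pKₐ ⇒ weaker base ⇒ better leaving group.
Sorting by the given values: an alcohol (-2.4), fluoride (3.1), tert-butoxide (18.0).

an alcohol > fluoride > tert-butoxide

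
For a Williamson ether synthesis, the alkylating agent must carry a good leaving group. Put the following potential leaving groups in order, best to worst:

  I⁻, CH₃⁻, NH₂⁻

I⁻ > NH₂⁻ > CH₃⁻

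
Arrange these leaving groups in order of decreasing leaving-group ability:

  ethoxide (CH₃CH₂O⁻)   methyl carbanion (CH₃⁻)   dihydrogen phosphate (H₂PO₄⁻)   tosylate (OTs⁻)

Rank by basicity of the departing species: weakest base leaves most easily.
tosylate (OTs⁻): pKₐ(p-CH₃C₆H₄SO₃H (TsOH)) ≈ -2.8
dihydrogen phosphate (H₂PO₄⁻): pKₐ(H₃PO₄) ≈ 2.1
ethoxide (CH₃CH₂O⁻): pKₐ(CH₃CH₂OH) ≈ 16 — strong base; alkoxides do not leave unassisted
methyl carbanion (CH₃⁻): pKₐ(CH₄) ≈ 48 — unstabilised carbanion; the worst conceivable leaving group

tosylate (OTs⁻) > dihydrogen phosphate (H₂PO₄⁻) > ethoxide (CH₃CH₂O⁻) > methyl carbanion (CH₃⁻)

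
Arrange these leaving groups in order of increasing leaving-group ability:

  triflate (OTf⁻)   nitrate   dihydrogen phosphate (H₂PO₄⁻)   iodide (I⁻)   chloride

dihydrogen phosphate (H₂PO₄⁻) < nitrate < chloride < iodide (I⁻) < triflate (OTf⁻)

triflate (OTf⁻): pKₐ(CF₃SO₃H (triflic acid)) ≈ -14
iodide (I⁻): pKₐ(HI) ≈ -10
chloride: pKₐ(HCl) ≈ -7
nitrate: pKₐ(HNO₃) ≈ -1.3
dihydrogen phosphate (H₂PO₄⁻): pKₐ(H₃PO₄) ≈ 2.1
The question asks for worst first, so the sequence is read in increasing leaving-group ability.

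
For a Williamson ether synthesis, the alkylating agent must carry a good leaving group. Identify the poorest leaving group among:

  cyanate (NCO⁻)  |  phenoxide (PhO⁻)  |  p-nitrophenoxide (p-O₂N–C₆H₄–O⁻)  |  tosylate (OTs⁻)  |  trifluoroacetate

phenoxide (PhO⁻)

A good leaving group is a weak base: the lower the pKₐ of its conjugate acid, the more readily it departs.
tosylate (OTs⁻): pKₐ(p-CH₃C₆H₄SO₃H (TsOH)) ≈ -2.8
trifluoroacetate: pKₐ(CF₃COOH) ≈ 0.2
cyanate (NCO⁻): pKₐ(HOCN) ≈ 3.5
p-nitrophenoxide (p-O₂N–C₆H₄–O⁻): pKₐ(p-nitrophenol) ≈ 7.2
phenoxide (PhO⁻): pKₐ(C₆H₅OH (phenol)) ≈ 10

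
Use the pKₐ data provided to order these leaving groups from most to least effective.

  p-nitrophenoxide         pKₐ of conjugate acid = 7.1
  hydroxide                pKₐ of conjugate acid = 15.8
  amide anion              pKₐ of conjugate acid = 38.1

p-nitrophenoxide > hydroxide > amide anion

Lower conjugate-acid pKₐ ⇒ weaker base ⇒ better leaving group.
Sorting by the given values: p-nitrophenoxide (7.1), hydroxide (15.8), amide anion (38.1).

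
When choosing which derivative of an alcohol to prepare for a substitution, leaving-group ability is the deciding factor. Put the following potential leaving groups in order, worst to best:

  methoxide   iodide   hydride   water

hydride < methoxide < water < iodide

The more stable X⁻ (or X) is on its own — i.e. the weaker a base it is — the better a leaving group it makes.
iodide: pKₐ(HI) ≈ -10
water: pKₐ(H₃O⁺) ≈ -1.7 — neutral; leaves from a protonated alcohol (R–OH₂⁺)
methoxide: pKₐ(CH₃OH) ≈ 15.5
hydride: pKₐ(H₂) ≈ 36
The question asks for worst first, so the sequence is read in increasing leaving-group ability.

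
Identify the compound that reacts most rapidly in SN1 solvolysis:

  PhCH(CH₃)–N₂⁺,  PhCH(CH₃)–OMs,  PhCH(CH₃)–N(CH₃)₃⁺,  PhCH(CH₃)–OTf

Same R in every case — rank the leaving groups.
Leaving-group ability tracks the stability of the departed species; conjugate-acid pKₐ is the usual yardstick (lower pKₐ → better LG).
PhCH(CH₃)–N₂⁺ loses N₂: no meaningful conjugate acid; N₂ departs as an exceptionally stable neutral molecule
PhCH(CH₃)–OTf loses OTf⁻: pKₐ(CF₃SO₃H (triflic acid)) ≈ -14
PhCH(CH₃)–OMs loses OMs⁻: pKₐ(CH₃SO₃H (MsOH)) ≈ -1.9
PhCH(CH₃)–N(CH₃)₃⁺ loses NR'₃: pKₐ(R'₃NH⁺) ≈ 10.7

PhCH(CH₃)–N₂⁺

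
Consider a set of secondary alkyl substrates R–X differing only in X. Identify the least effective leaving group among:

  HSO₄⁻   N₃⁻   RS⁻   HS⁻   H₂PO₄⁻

A good leaving group is a weak base: the lower the pKₐ of its conjugate acid, the more readily it departs.
HSO₄⁻: pKₐ(H₂SO₄) ≈ -3
H₂PO₄⁻: pKₐ(H₃PO₄) ≈ 2.1
N₃⁻: pKₐ(HN₃) ≈ 4.7
HS⁻: pKₐ(H₂S) ≈ 7
RS⁻: pKₐ(RSH (a thiol)) ≈ 10.5

RS⁻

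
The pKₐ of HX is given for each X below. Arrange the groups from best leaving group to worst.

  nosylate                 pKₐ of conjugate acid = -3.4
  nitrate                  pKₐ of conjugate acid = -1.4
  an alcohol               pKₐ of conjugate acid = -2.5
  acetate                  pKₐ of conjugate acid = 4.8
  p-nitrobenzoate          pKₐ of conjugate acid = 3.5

nosylate > an alcohol > nitrate > p-nitrobenzoate > acetate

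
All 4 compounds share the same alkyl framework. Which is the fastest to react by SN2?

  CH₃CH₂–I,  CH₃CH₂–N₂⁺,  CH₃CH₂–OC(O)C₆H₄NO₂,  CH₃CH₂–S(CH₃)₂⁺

With the same alkyl group throughout, only the leaving group differentiates the rates.
The more stable X⁻ (or X) is on its own — i.e. the weaker a base it is — the better a leaving group it makes.
CH₃CH₂–N₂⁺ loses N₂: no meaningful conjugate acid; N₂ departs as an exceptionally stable neutral molecule
CH₃CH₂–I loses I⁻: pKₐ(HI) ≈ -10
CH₃CH₂–S(CH₃)₂⁺ loses SR'₂: pKₐ(R'₂SH⁺) ≈ -7
CH₃CH₂–OC(O)C₆H₄NO₂ loses p-O₂N–C₆H₄–COO⁻: pKₐ(p-nitrobenzoic acid) ≈ 3.4

CH₃CH₂–N₂⁺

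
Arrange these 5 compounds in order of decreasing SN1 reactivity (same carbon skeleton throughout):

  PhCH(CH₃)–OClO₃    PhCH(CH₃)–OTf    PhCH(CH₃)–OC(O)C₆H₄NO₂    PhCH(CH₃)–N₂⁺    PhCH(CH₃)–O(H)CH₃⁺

PhCH(CH₃)–N₂⁺ > PhCH(CH₃)–OTf > PhCH(CH₃)–OClO₃ > PhCH(CH₃)–O(H)CH₃⁺ > PhCH(CH₃)–OC(O)C₆H₄NO₂

Identical carbon frameworks mean the comparison reduces to leaving-group quality.
Rank by basicity of the departing species: weakest base leaves most easily.
PhCH(CH₃)–N₂⁺ loses N₂: no meaningful conjugate acid; N₂ departs as an exceptionally stable neutral molecule
PhCH(CH₃)–OTf loses OTf⁻: pKₐ(CF₃SO₃H (triflic acid)) ≈ -14
PhCH(CH₃)–OClO₃ loses ClO₄⁻: pKₐ(HClO₄) ≈ -10
PhCH(CH₃)–O(H)CH₃⁺ loses R'OH: pKₐ(R'OH₂⁺) ≈ -2.4
PhCH(CH₃)–OC(O)C₆H₄NO₂ loses p-O₂N–C₆H₄–COO⁻: pKₐ(p-nitrobenzoic acid) ≈ 3.4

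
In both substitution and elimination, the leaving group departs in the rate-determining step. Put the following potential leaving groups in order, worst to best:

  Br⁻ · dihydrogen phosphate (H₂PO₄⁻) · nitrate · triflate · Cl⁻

Rank by basicity of the departing species: weakest base leaves most easily.
triflate: pKₐ(CF₃SO₃H (triflic acid)) ≈ -14
Br⁻: pKₐ(HBr) ≈ -9
Cl⁻: pKₐ(HCl) ≈ -7
nitrate: pKₐ(HNO₃) ≈ -1.3
dihydrogen phosphate (H₂PO₄⁻): pKₐ(H₃PO₄) ≈ 2.1
Reversing gives the worst-to-best order requested.

dihydrogen phosphate (H₂PO₄⁻) < nitrate < Cl⁻ < Br⁻ < triflate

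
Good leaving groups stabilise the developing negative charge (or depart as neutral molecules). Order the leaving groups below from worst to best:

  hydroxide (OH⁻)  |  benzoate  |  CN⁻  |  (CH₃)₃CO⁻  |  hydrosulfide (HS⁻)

benzoate: pKₐ(C₆H₅COOH) ≈ 4.2
hydrosulfide (HS⁻): pKₐ(H₂S) ≈ 7
CN⁻: pKₐ(HCN) ≈ 9.2
hydroxide (OH⁻): pKₐ(H₂O) ≈ 15.7
(CH₃)₃CO⁻: pKₐ(t-BuOH) ≈ 18
Reversing gives the worst-to-best order requested.

(CH₃)₃CO⁻ < hydroxide (OH⁻) < CN⁻ < hydrosulfide (HS⁻) < benzoate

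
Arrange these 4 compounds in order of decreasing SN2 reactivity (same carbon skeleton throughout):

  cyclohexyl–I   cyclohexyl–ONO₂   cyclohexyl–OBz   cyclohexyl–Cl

Same R in every case — rank the leaving groups.
Leaving-group ability tracks the stability of the departed species; conjugate-acid pKₐ is the usual yardstick (lower pKₐ → better LG).
cyclohexyl–I loses I⁻: pKₐ(HI) ≈ -10
cyclohexyl–Cl loses Cl⁻: pKₐ(HCl) ≈ -7
cyclohexyl–ONO₂ loses NO₃⁻: pKₐ(HNO₃) ≈ -1.3
cyclohexyl–OBz loses PhCOO⁻: pKₐ(C₆H₅COOH) ≈ 4.2

cyclohexyl–I > cyclohexyl–Cl > cyclohexyl–ONO₂ > cyclohexyl–OBz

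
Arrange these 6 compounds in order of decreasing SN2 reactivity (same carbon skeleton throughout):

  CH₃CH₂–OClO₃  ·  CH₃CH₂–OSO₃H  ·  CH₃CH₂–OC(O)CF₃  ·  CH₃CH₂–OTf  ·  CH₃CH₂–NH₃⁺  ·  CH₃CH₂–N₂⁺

CH₃CH₂–N₂⁺ > CH₃CH₂–OTf > CH₃CH₂–OClO₃ > CH₃CH₂–OSO₃H > CH₃CH₂–OC(O)CF₃ > CH₃CH₂–NH₃⁺

Identical carbon frameworks mean the comparison reduces to leaving-group quality.
A good leaving group is a weak base: the lower the pKₐ of its conjugate acid, the more readily it departs.
CH₃CH₂–N₂⁺ loses N₂: no meaningful conjugate acid; N₂ departs as an exceptionally stable neutral molecule
CH₃CH₂–OTf loses OTf⁻: pKₐ(CF₃SO₃H (triflic acid)) ≈ -14
CH₃CH₂–OClO₃ loses ClO₄⁻: pKₐ(HClO₄) ≈ -10
CH₃CH₂–OSO₃H loses HSO₄⁻: pKₐ(H₂SO₄) ≈ -3
CH₃CH₂–OC(O)CF₃ loses CF₃COO⁻: pKₐ(CF₃COOH) ≈ 0.2
CH₃CH₂–NH₃⁺ loses NH₃: pKₐ(NH₄⁺) ≈ 9.2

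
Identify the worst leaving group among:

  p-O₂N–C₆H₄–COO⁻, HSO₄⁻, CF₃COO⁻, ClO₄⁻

The more stable X⁻ (or X) is on its own — i.e. the weaker a base it is — the better a leaving group it makes.
ClO₄⁻: pKₐ(HClO₄) ≈ -10
HSO₄⁻: pKₐ(H₂SO₄) ≈ -3
CF₃COO⁻: pKₐ(CF₃COOH) ≈ 0.2
p-O₂N–C₆H₄–COO⁻: pKₐ(p-nitrobenzoic acid) ≈ 3.4

p-O₂N–C₆H₄–COO⁻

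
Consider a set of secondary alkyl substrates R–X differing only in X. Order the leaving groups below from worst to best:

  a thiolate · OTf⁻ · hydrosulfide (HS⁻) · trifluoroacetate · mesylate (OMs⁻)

a thiolate < hydrosulfide (HS⁻) < trifluoroacetate < mesylate (OMs⁻) < OTf⁻

OTf⁻: pKₐ(CF₃SO₃H (triflic acid)) ≈ -14
mesylate (OMs⁻): pKₐ(CH₃SO₃H (MsOH)) ≈ -1.9
trifluoroacetate: pKₐ(CF₃COOH) ≈ 0.2
hydrosulfide (HS⁻): pKₐ(H₂S) ≈ 7 — larger and more polarisable than the oxygen analogue
a thiolate: pKₐ(RSH (a thiol)) ≈ 10.5
Listed from poorest to best leaving group as asked.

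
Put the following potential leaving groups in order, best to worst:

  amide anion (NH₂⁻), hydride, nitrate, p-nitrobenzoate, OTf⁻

The more stable X⁻ (or X) is on its own — i.e. the weaker a base it is — the better a leaving group it makes.
OTf⁻: pKₐ(CF₃SO₃H (triflic acid)) ≈ -14
nitrate: pKₐ(HNO₃) ≈ -1.3
p-nitrobenzoate: pKₐ(p-nitrobenzoic acid) ≈ 3.4
hydride: pKₐ(H₂) ≈ 36
amide anion (NH₂⁻): pKₐ(NH₃) ≈ 38

OTf⁻ > nitrate > p-nitrobenzoate > hydride > amide anion (NH₂⁻)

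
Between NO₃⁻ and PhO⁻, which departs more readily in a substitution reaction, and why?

NO₃⁻

NO₃⁻ is the better leaving group.
pKₐ(HNO₃) ≈ -1.3 versus pKₐ(C₆H₅OH (phenol)) ≈ 10: NO₃⁻ is the much weaker base.
Resonance-delocalised over three oxygens.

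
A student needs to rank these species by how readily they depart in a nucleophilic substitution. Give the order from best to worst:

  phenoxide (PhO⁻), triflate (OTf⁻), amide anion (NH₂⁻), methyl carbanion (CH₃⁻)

triflate (OTf⁻) > phenoxide (PhO⁻) > amide anion (NH₂⁻) > methyl carbanion (CH₃⁻)

Rank by basicity of the departing species: weakest base leaves most easily.
triflate (OTf⁻): pKₐ(CF₃SO₃H (triflic acid)) ≈ -14
phenoxide (PhO⁻): pKₐ(C₆H₅OH (phenol)) ≈ 10
amide anion (NH₂⁻): pKₐ(NH₃) ≈ 38
methyl carbanion (CH₃⁻): pKₐ(CH₄) ≈ 48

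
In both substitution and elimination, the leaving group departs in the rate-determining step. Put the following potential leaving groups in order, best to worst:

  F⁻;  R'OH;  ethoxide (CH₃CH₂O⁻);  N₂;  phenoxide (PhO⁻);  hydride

The more stable X⁻ (or X) is on its own — i.e. the weaker a base it is — the better a leaving group it makes.
N₂: no meaningful conjugate acid; N₂ departs as an exceptionally stable neutral molecule
R'OH: pKₐ(R'OH₂⁺) ≈ -2.4 — neutral; leaves from a protonated ether (an oxonium ion, R–O(H)R'⁺)
F⁻: pKₐ(HF) ≈ 3.2 — small and strongly basic; the poor halide leaving group
phenoxide (PhO⁻): pKₐ(C₆H₅OH (phenol)) ≈ 10
ethoxide (CH₃CH₂O⁻): pKₐ(CH₃CH₂OH) ≈ 16 — strong base; alkoxides do not leave unassisted
hydride: pKₐ(H₂) ≈ 36

N₂ > R'OH > F⁻ > phenoxide (PhO⁻) > ethoxide (CH₃CH₂O⁻) > hydride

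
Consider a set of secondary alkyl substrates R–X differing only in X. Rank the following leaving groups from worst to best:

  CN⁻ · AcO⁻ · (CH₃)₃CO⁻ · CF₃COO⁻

(CH₃)₃CO⁻ < CN⁻ < AcO⁻ < CF₃COO⁻

A good leaving group is a weak base: the lower the pKₐ of its conjugate acid, the more readily it departs.
CF₃COO⁻: pKₐ(CF₃COOH) ≈ 0.2
AcO⁻: pKₐ(CH₃COOH) ≈ 4.8
CN⁻: pKₐ(HCN) ≈ 9.2 — sp carbon stabilises the charge somewhat, but still a poor LG
(CH₃)₃CO⁻: pKₐ(t-BuOH) ≈ 18 — bulky, strongly basic alkoxide
Listed from poorest to best leaving group as asked.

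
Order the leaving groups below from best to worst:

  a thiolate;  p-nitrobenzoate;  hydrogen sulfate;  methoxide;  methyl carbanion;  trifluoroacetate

hydrogen sulfate > trifluoroacetate > p-nitrobenzoate > a thiolate > methoxide > methyl carbanion

Leaving-group ability tracks the stability of the departed species; conjugate-acid pKₐ is the usual yardstick (lower pKₐ → better LG).
hydrogen sulfate: pKₐ(H₂SO₄) ≈ -3 — conjugate base of a strong mineral acid
trifluoroacetate: pKₐ(CF₃COOH) ≈ 0.2 — strongly electron-withdrawing CF₃ stabilises the carboxylate
p-nitrobenzoate: pKₐ(p-nitrobenzoic acid) ≈ 3.4 — electron-withdrawing nitro group stabilises the carboxylate
a thiolate: pKₐ(RSH (a thiol)) ≈ 10.5
methoxide: pKₐ(CH₃OH) ≈ 15.5 — strong base; alkoxides do not leave unassisted
methyl carbanion: pKₐ(CH₄) ≈ 48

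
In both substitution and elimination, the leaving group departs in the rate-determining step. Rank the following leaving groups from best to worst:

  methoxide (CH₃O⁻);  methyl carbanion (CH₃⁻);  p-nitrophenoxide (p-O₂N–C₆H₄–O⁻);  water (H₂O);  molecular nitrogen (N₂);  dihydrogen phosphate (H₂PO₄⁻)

molecular nitrogen (N₂) > water (H₂O) > dihydrogen phosphate (H₂PO₄⁻) > p-nitrophenoxide (p-O₂N–C₆H₄–O⁻) > methoxide (CH₃O⁻) > methyl carbanion (CH₃⁻)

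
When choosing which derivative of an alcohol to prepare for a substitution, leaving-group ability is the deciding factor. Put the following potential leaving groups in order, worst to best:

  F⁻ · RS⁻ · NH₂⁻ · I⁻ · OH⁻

NH₂⁻ < OH⁻ < RS⁻ < F⁻ < I⁻

I⁻: pKₐ(HI) ≈ -10 — large, highly polarisable; very weak base
F⁻: pKₐ(HF) ≈ 3.2 — small and strongly basic; the poor halide leaving group
RS⁻: pKₐ(RSH (a thiol)) ≈ 10.5
OH⁻: pKₐ(H₂O) ≈ 15.7
NH₂⁻: pKₐ(NH₃) ≈ 38
Reversing gives the worst-to-best order requested.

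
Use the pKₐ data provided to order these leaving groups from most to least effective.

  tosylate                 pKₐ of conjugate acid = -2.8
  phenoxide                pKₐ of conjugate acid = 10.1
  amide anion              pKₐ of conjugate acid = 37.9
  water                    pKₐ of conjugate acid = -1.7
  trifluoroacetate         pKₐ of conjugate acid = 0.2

Lower conjugate-acid pKₐ ⇒ weaker base ⇒ better leaving group.
Sorting by the given values: tosylate (-2.8), water (-1.7), trifluoroacetate (0.2), phenoxide (10.1), amide anion (37.9).

tosylate > water > trifluoroacetate > phenoxide > amide anion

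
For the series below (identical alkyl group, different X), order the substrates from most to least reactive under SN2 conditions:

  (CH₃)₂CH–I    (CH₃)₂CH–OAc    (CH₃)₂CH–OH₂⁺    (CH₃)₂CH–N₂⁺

Identical carbon frameworks mean the comparison reduces to leaving-group quality.
The more stable X⁻ (or X) is on its own — i.e. the weaker a base it is — the better a leaving group it makes.
(CH₃)₂CH–N₂⁺ loses N₂: no meaningful conjugate acid; N₂ departs as an exceptionally stable neutral molecule
(CH₃)₂CH–I loses I⁻: pKₐ(HI) ≈ -10
(CH₃)₂CH–OH₂⁺ loses H₂O: pKₐ(H₃O⁺) ≈ -1.7
(CH₃)₂CH–OAc loses AcO⁻: pKₐ(CH₃COOH) ≈ 4.8

(CH₃)₂CH–N₂⁺ > (CH₃)₂CH–I > (CH₃)₂CH–OH₂⁺ > (CH₃)₂CH–OAc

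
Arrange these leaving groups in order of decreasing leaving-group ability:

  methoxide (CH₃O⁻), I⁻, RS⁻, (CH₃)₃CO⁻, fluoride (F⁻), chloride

I⁻ > chloride > fluoride (F⁻) > RS⁻ > methoxide (CH₃O⁻) > (CH₃)₃CO⁻

The more stable X⁻ (or X) is on its own — i.e. the weaker a base it is — the better a leaving group it makes.
I⁻: pKₐ(HI) ≈ -10
chloride: pKₐ(HCl) ≈ -7
fluoride (F⁻): pKₐ(HF) ≈ 3.2
RS⁻: pKₐ(RSH (a thiol)) ≈ 10.5
methoxide (CH₃O⁻): pKₐ(CH₃OH) ≈ 15.5
(CH₃)₃CO⁻: pKₐ(t-BuOH) ≈ 18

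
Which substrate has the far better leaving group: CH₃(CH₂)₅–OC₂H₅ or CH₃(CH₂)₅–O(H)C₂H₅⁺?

From CH₃(CH₂)₅–OC₂H₅ the departing group would be CH₃CH₂O⁻ (pKₐ(CH₃CH₂OH) ≈ 16). Strong base; alkoxides do not leave unassisted.
From CH₃(CH₂)₅–O(H)C₂H₅⁺ the leaving group is R'OH (pKₐ(R'OH₂⁺) ≈ -2.4). Neutral; leaves from a protonated ether (an oxonium ion, R–O(H)R'⁺).
(In practice CH₃(CH₂)₅–O(H)C₂H₅⁺ is made from CH₃(CH₂)₅–OC₂H₅ by protonation with concentrated HBr, allowing neutral ethanol, rather than ethoxide, to depart.)

CH₃(CH₂)₅–O(H)C₂H₅⁺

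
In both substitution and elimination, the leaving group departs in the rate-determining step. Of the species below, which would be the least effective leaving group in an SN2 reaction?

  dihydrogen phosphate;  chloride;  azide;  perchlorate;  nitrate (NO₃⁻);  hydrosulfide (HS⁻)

perchlorate: pKₐ(HClO₄) ≈ -10
chloride: pKₐ(HCl) ≈ -7
nitrate (NO₃⁻): pKₐ(HNO₃) ≈ -1.3
dihydrogen phosphate: pKₐ(H₃PO₄) ≈ 2.1
azide: pKₐ(HN₃) ≈ 4.7
hydrosulfide (HS⁻): pKₐ(H₂S) ≈ 7

hydrosulfide (HS⁻)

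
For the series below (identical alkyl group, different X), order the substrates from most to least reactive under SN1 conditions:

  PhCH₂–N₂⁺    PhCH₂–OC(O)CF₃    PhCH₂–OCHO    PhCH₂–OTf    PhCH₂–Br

PhCH₂–N₂⁺ > PhCH₂–OTf > PhCH₂–Br > PhCH₂–OC(O)CF₃ > PhCH₂–OCHO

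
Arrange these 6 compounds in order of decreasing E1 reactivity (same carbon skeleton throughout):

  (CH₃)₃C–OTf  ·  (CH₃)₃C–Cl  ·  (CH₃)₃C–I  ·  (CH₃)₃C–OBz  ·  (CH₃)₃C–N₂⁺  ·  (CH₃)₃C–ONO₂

(CH₃)₃C–N₂⁺ > (CH₃)₃C–OTf > (CH₃)₃C–I > (CH₃)₃C–Cl > (CH₃)₃C–ONO₂ > (CH₃)₃C–OBz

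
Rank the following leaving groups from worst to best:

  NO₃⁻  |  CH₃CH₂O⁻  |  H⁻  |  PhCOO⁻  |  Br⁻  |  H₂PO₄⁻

Br⁻: pKₐ(HBr) ≈ -9
NO₃⁻: pKₐ(HNO₃) ≈ -1.3
H₂PO₄⁻: pKₐ(H₃PO₄) ≈ 2.1
PhCOO⁻: pKₐ(C₆H₅COOH) ≈ 4.2
CH₃CH₂O⁻: pKₐ(CH₃CH₂OH) ≈ 16
H⁻: pKₐ(H₂) ≈ 36
Reversing gives the worst-to-best order requested.

H⁻ < CH₃CH₂O⁻ < PhCOO⁻ < H₂PO₄⁻ < NO₃⁻ < Br⁻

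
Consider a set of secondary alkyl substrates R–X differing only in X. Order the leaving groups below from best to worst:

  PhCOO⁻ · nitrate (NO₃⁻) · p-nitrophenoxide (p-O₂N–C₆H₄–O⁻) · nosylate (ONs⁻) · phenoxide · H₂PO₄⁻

The more stable X⁻ (or X) is on its own — i.e. the weaker a base it is — the better a leaving group it makes.
nosylate (ONs⁻): pKₐ(p-O₂NC₆H₄SO₃H) ≈ -3.5
nitrate (NO₃⁻): pKₐ(HNO₃) ≈ -1.3
H₂PO₄⁻: pKₐ(H₃PO₄) ≈ 2.1
PhCOO⁻: pKₐ(C₆H₅COOH) ≈ 4.2
p-nitrophenoxide (p-O₂N–C₆H₄–O⁻): pKₐ(p-nitrophenol) ≈ 7.2
phenoxide: pKₐ(C₆H₅OH (phenol)) ≈ 10

nosylate (ONs⁻) > nitrate (NO₃⁻) > H₂PO₄⁻ > PhCOO⁻ > p-nitrophenoxide (p-O₂N–C₆H₄–O⁻) > phenoxide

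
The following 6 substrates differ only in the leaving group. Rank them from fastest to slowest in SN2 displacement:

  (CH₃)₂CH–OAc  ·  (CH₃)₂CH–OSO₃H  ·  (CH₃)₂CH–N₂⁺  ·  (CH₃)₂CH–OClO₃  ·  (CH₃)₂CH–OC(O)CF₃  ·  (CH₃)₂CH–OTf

With the same alkyl group throughout, only the leaving group differentiates the rates.
The more stable X⁻ (or X) is on its own — i.e. the weaker a base it is — the better a leaving group it makes.
(CH₃)₂CH–N₂⁺ loses N₂: no meaningful conjugate acid; N₂ departs as an exceptionally stable neutral molecule
(CH₃)₂CH–OTf loses OTf⁻: pKₐ(CF₃SO₃H (triflic acid)) ≈ -14
(CH₃)₂CH–OClO₃ loses ClO₄⁻: pKₐ(HClO₄) ≈ -10
(CH₃)₂CH–OSO₃H loses HSO₄⁻: pKₐ(H₂SO₄) ≈ -3
(CH₃)₂CH–OC(O)CF₃ loses CF₃COO⁻: pKₐ(CF₃COOH) ≈ 0.2
(CH₃)₂CH–OAc loses AcO⁻: pKₐ(CH₃COOH) ≈ 4.8

(CH₃)₂CH–N₂⁺ > (CH₃)₂CH–OTf > (CH₃)₂CH–OClO₃ > (CH₃)₂CH–OSO₃H > (CH₃)₂CH–OC(O)CF₃ > (CH₃)₂CH–OAc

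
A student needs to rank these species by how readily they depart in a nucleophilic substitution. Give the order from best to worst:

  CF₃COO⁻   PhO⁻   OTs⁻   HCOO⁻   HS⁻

Rank by basicity of the departing species: weakest base leaves most easily.
OTs⁻: pKₐ(p-CH₃C₆H₄SO₃H (TsOH)) ≈ -2.8
CF₃COO⁻: pKₐ(CF₃COOH) ≈ 0.2 — strongly electron-withdrawing CF₃ stabilises the carboxylate
HCOO⁻: pKₐ(HCOOH) ≈ 3.8
HS⁻: pKₐ(H₂S) ≈ 7 — larger and more polarisable than the oxygen analogue
PhO⁻: pKₐ(C₆H₅OH (phenol)) ≈ 10 — resonance into the ring helps, but still a poor LG

OTs⁻ > CF₃COO⁻ > HCOO⁻ > HS⁻ > PhO⁻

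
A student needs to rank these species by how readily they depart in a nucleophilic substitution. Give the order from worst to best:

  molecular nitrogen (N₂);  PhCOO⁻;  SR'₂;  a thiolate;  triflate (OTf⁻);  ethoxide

Rank by basicity of the departing species: weakest base leaves most easily.
molecular nitrogen (N₂): no meaningful conjugate acid; N₂ departs as an exceptionally stable neutral molecule
triflate (OTf⁻): pKₐ(CF₃SO₃H (triflic acid)) ≈ -14 — charge spread over three oxygens and a CF₃ group; the premier leaving group in synthesis
SR'₂: pKₐ(R'₂SH⁺) ≈ -7
PhCOO⁻: pKₐ(C₆H₅COOH) ≈ 4.2
a thiolate: pKₐ(RSH (a thiol)) ≈ 10.5 — moderately basic; rarely leaves without activation
ethoxide: pKₐ(CH₃CH₂OH) ≈ 16
The question asks for worst first, so the sequence is read in increasing leaving-group ability.

ethoxide < a thiolate < PhCOO⁻ < SR'₂ < triflate (OTf⁻) < molecular nitrogen (N₂)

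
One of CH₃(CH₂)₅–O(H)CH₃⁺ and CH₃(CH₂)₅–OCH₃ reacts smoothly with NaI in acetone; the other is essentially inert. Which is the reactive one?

From CH₃(CH₂)₅–OCH₃ the departing group would be CH₃O⁻ (pKₐ(CH₃OH) ≈ 15.5). Strong base; alkoxides do not leave unassisted.
From CH₃(CH₂)₅–O(H)CH₃⁺ the leaving group is R'OH (pKₐ(R'OH₂⁺) ≈ -2.4). Neutral; leaves from a protonated ether (an oxonium ion, R–O(H)R'⁺).
(In practice CH₃(CH₂)₅–O(H)CH₃⁺ is made from CH₃(CH₂)₅–OCH₃ by protonation with concentrated HI, allowing neutral methanol, rather than methoxide, to depart.)

CH₃(CH₂)₅–O(H)CH₃⁺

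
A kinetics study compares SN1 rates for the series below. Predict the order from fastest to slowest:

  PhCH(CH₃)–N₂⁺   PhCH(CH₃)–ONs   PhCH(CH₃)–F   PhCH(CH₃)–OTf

With the same alkyl group throughout, only the leaving group differentiates the rates.
The more stable X⁻ (or X) is on its own — i.e. the weaker a base it is — the better a leaving group it makes.
PhCH(CH₃)–N₂⁺ loses N₂: no meaningful conjugate acid; N₂ departs as an exceptionally stable neutral molecule
PhCH(CH₃)–OTf loses OTf⁻: pKₐ(CF₃SO₃H (triflic acid)) ≈ -14
PhCH(CH₃)–ONs loses ONs⁻: pKₐ(p-O₂NC₆H₄SO₃H) ≈ -3.5
PhCH(CH₃)–F loses F⁻: pKₐ(HF) ≈ 3.2

PhCH(CH₃)–N₂⁺ > PhCH(CH₃)–OTf > PhCH(CH₃)–ONs > PhCH(CH₃)–F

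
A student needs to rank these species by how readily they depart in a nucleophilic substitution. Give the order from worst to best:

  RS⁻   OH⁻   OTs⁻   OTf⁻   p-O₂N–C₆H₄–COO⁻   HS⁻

OH⁻ < RS⁻ < HS⁻ < p-O₂N–C₆H₄–COO⁻ < OTs⁻ < OTf⁻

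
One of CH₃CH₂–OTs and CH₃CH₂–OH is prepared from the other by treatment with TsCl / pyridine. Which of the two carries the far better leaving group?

From CH₃CH₂–OH the departing group would be OH⁻ (pKₐ(H₂O) ≈ 15.7). Strong base; essentially never leaves without prior activation.
From CH₃CH₂–OTs the leaving group is OTs⁻ (pKₐ(p-CH₃C₆H₄SO₃H (TsOH)) ≈ -2.8). Resonance-delocalised arenesulfonate.
Treatment with TsCl / pyridine works by converting the hydroxyl into a tosylate, making CH₃CH₂–OTs enormously more reactive.

CH₃CH₂–OTs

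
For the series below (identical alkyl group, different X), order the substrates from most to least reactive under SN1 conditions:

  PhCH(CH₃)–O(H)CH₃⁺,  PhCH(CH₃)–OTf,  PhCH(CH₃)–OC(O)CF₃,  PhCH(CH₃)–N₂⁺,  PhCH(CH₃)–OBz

PhCH(CH₃)–N₂⁺ > PhCH(CH₃)–OTf > PhCH(CH₃)–O(H)CH₃⁺ > PhCH(CH₃)–OC(O)CF₃ > PhCH(CH₃)–OBz

Identical carbon frameworks mean the comparison reduces to leaving-group quality.
A good leaving group is a weak base: the lower the pKₐ of its conjugate acid, the more readily it departs.
PhCH(CH₃)–N₂⁺ loses N₂: no meaningful conjugate acid; N₂ departs as an exceptionally stable neutral molecule
PhCH(CH₃)–OTf loses OTf⁻: pKₐ(CF₃SO₃H (triflic acid)) ≈ -14
PhCH(CH₃)–O(H)CH₃⁺ loses R'OH: pKₐ(R'OH₂⁺) ≈ -2.4
PhCH(CH₃)–OC(O)CF₃ loses CF₃COO⁻: pKₐ(CF₃COOH) ≈ 0.2
PhCH(CH₃)–OBz loses PhCOO⁻: pKₐ(C₆H₅COOH) ≈ 4.2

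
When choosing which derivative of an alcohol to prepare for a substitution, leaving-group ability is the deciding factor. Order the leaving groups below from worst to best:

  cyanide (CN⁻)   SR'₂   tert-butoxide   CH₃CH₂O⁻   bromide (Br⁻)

tert-butoxide < CH₃CH₂O⁻ < cyanide (CN⁻) < SR'₂ < bromide (Br⁻)

bromide (Br⁻): pKₐ(HBr) ≈ -9
SR'₂: pKₐ(R'₂SH⁺) ≈ -7
cyanide (CN⁻): pKₐ(HCN) ≈ 9.2
CH₃CH₂O⁻: pKₐ(CH₃CH₂OH) ≈ 16
tert-butoxide: pKₐ(t-BuOH) ≈ 18
Listed from poorest to best leaving group as asked.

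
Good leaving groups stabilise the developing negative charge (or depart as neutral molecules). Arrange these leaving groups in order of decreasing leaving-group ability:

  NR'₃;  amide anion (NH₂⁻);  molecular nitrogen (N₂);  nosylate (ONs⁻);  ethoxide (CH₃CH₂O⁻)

Rank by basicity of the departing species: weakest base leaves most easily.
molecular nitrogen (N₂): no meaningful conjugate acid; N₂ departs as an exceptionally stable neutral molecule
nosylate (ONs⁻): pKₐ(p-O₂NC₆H₄SO₃H) ≈ -3.5
NR'₃: pKₐ(R'₃NH⁺) ≈ 10.7 — neutral but still a fairly strong base; Hofmann-elimination LG
ethoxide (CH₃CH₂O⁻): pKₐ(CH₃CH₂OH) ≈ 16
amide anion (NH₂⁻): pKₐ(NH₃) ≈ 38 — extremely strong base; never a leaving group

molecular nitrogen (N₂) > nosylate (ONs⁻) > NR'₃ > ethoxide (CH₃CH₂O⁻) > amide anion (NH₂⁻)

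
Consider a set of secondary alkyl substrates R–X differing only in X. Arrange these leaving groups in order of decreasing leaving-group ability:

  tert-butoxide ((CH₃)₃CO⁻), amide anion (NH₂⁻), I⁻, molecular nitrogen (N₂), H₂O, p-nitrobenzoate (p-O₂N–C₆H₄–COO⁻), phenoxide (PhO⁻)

molecular nitrogen (N₂) > I⁻ > H₂O > p-nitrobenzoate (p-O₂N–C₆H₄–COO⁻) > phenoxide (PhO⁻) > tert-butoxide ((CH₃)₃CO⁻) > amide anion (NH₂⁻)

Rank by basicity of the departing species: weakest base leaves most easily.
molecular nitrogen (N₂): no meaningful conjugate acid; N₂ departs as an exceptionally stable neutral molecule
I⁻: pKₐ(HI) ≈ -10 — large, highly polarisable; very weak base
H₂O: pKₐ(H₃O⁺) ≈ -1.7 — neutral; leaves from a protonated alcohol (R–OH₂⁺)
p-nitrobenzoate (p-O₂N–C₆H₄–COO⁻): pKₐ(p-nitrobenzoic acid) ≈ 3.4 — electron-withdrawing nitro group stabilises the carboxylate
phenoxide (PhO⁻): pKₐ(C₆H₅OH (phenol)) ≈ 10 — resonance into the ring helps, but still a poor LG
tert-butoxide ((CH₃)₃CO⁻): pKₐ(t-BuOH) ≈ 18 — bulky, strongly basic alkoxide
amide anion (NH₂⁻): pKₐ(NH₃) ≈ 38 — extremely strong base; never a leaving group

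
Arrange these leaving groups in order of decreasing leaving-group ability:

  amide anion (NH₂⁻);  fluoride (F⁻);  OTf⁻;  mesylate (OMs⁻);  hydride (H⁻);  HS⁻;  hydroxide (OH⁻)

OTf⁻ > mesylate (OMs⁻) > fluoride (F⁻) > HS⁻ > hydroxide (OH⁻) > hydride (H⁻) > amide anion (NH₂⁻)

Leaving-group ability tracks the stability of the departed species; conjugate-acid pKₐ is the usual yardstick (lower pKₐ → better LG).
OTf⁻: pKₐ(CF₃SO₃H (triflic acid)) ≈ -14 — charge spread over three oxygens and a CF₃ group; the premier leaving group in synthesis
mesylate (OMs⁻): pKₐ(CH₃SO₃H (MsOH)) ≈ -1.9
fluoride (F⁻): pKₐ(HF) ≈ 3.2 — small and strongly basic; the poor halide leaving group
HS⁻: pKₐ(H₂S) ≈ 7
hydroxide (OH⁻): pKₐ(H₂O) ≈ 15.7 — strong base; essentially never leaves without prior activation
hydride (H⁻): pKₐ(H₂) ≈ 36 — extremely strong base; leaves only in special hydride-transfer contexts
amide anion (NH₂⁻): pKₐ(NH₃) ≈ 38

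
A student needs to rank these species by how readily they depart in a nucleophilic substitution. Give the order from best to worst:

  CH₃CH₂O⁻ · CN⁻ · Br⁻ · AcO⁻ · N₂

Leaving-group ability tracks the stability of the departed species; conjugate-acid pKₐ is the usual yardstick (lower pKₐ → better LG).
N₂: no meaningful conjugate acid; N₂ departs as an exceptionally stable neutral molecule
Br⁻: pKₐ(HBr) ≈ -9
AcO⁻: pKₐ(CH₃COOH) ≈ 4.8 — resonance-stabilised but still a weak base
CN⁻: pKₐ(HCN) ≈ 9.2
CH₃CH₂O⁻: pKₐ(CH₃CH₂OH) ≈ 16 — strong base; alkoxides do not leave unassisted

N₂ > Br⁻ > AcO⁻ > CN⁻ > CH₃CH₂O⁻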